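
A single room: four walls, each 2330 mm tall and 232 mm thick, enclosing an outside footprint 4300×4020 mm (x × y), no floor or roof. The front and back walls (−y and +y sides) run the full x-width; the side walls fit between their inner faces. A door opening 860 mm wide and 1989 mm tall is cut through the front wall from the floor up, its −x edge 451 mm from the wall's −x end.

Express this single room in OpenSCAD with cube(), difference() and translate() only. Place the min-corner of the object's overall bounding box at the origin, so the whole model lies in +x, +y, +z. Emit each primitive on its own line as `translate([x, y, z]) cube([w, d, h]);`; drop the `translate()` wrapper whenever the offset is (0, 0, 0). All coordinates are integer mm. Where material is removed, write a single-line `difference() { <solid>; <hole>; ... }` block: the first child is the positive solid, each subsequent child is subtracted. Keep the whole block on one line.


difference() { cube([4300, 232, 2330]); translate([451, 0, 0]) cube([860, 232, 1989]); }
translate([0, 3788, 0]) cube([4300, 232, 2330]);
translate([0, 232, 0]) cube([232, 3556, 2330]);
translate([4068, 232, 0]) cube([232, 3556, 2330]);


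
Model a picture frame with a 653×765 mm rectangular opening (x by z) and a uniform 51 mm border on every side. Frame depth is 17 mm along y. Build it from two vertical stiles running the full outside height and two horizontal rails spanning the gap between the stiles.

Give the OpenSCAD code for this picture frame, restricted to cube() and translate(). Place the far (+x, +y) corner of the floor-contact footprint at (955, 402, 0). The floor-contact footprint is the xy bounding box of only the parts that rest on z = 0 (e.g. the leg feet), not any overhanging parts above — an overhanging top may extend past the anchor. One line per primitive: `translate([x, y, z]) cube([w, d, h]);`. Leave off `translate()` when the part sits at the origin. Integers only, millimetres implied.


translate([200, 385, 0]) cube([51, 17, 867]);
translate([904, 385, 0]) cube([51, 17, 867]);
translate([251, 385, 0]) cube([653, 17, 51]);
translate([251, 385, 816]) cube([653, 17, 51]);


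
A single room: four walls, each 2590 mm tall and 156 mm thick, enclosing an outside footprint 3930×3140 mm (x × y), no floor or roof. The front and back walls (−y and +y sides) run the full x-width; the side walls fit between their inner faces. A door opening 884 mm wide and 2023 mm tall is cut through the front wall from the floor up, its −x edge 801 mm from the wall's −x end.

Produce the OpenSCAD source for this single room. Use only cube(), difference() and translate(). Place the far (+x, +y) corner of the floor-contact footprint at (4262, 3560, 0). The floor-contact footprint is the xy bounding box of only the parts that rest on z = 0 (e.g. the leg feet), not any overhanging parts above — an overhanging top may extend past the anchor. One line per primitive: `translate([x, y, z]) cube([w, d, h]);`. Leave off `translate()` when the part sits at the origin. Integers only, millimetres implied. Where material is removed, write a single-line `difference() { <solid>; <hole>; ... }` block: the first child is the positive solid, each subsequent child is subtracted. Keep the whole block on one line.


difference() { translate([332, 420, 0]) cube([3930, 156, 2590]); translate([1133, 420, 0]) cube([884, 156, 2023]); }
translate([332, 3404, 0]) cube([3930, 156, 2590]);
translate([332, 576, 0]) cube([156, 2828, 2590]);
translate([4106, 576, 0]) cube([156, 2828, 2590]);


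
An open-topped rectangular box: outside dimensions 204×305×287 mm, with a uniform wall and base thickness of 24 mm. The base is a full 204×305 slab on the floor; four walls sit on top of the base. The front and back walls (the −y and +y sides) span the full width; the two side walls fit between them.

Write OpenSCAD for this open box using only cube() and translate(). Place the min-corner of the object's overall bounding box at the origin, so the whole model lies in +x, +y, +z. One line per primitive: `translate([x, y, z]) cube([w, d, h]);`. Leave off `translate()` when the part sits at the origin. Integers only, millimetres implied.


cube([204, 305, 24]);
translate([0, 0, 24]) cube([204, 24, 263]);
translate([0, 281, 24]) cube([204, 24, 263]);
translate([0, 24, 24]) cube([24, 257, 263]);
translate([180, 24, 24]) cube([24, 257, 263]);


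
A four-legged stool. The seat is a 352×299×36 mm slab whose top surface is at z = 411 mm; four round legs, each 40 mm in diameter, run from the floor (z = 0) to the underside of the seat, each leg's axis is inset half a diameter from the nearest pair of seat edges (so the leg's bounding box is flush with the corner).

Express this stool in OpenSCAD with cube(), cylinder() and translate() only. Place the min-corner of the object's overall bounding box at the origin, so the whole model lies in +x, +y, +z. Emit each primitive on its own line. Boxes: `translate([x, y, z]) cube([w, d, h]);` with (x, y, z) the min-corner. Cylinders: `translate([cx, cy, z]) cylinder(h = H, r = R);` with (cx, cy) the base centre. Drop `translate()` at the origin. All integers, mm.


translate([0, 0, 375]) cube([352, 299, 36]);
translate([20, 20, 0]) cylinder(h = 375, r = 20);
translate([332, 20, 0]) cylinder(h = 375, r = 20);
translate([20, 279, 0]) cylinder(h = 375, r = 20);
translate([332, 279, 0]) cylinder(h = 375, r = 20);


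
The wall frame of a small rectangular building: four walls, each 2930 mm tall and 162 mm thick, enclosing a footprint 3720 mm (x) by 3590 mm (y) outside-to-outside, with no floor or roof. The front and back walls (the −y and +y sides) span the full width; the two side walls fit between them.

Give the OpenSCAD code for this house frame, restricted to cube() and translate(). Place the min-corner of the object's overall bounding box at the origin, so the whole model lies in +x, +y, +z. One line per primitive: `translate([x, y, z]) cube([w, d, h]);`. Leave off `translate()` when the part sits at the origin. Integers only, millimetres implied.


cube([3720, 162, 2930]);
translate([0, 3428, 0]) cube([3720, 162, 2930]);
translate([0, 162, 0]) cube([162, 3266, 2930]);
translate([3558, 162, 0]) cube([162, 3266, 2930]);


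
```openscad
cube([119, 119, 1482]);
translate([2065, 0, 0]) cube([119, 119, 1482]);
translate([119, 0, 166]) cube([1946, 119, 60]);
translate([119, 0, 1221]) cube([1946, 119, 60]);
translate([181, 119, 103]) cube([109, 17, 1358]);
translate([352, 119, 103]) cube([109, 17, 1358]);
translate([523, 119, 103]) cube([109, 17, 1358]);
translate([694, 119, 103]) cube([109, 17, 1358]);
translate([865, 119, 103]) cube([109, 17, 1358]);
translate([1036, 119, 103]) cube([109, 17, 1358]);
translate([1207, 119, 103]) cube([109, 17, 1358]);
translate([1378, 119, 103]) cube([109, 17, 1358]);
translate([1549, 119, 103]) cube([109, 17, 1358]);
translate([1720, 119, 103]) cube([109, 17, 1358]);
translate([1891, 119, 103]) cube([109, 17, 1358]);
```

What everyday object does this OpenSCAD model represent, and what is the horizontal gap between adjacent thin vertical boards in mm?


A fence section. The picket gap is 62 mm.

Two posts, two rails, 11 pickets — a fence section. Span 1946 mm holds 11 pickets of 109 mm with 12 equal gaps: ⌊(1946 − 11·109) / 12⌋ = 62 mm.


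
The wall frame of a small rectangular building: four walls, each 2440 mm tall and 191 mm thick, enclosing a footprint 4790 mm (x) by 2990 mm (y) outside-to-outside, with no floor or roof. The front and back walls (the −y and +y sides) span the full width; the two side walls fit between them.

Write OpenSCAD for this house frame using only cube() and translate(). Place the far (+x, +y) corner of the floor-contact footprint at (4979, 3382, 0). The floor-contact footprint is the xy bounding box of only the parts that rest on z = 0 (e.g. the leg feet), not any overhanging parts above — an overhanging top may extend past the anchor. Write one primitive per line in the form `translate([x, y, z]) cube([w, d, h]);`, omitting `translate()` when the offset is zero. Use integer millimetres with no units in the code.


translate([189, 392, 0]) cube([4790, 191, 2440]);
translate([189, 3191, 0]) cube([4790, 191, 2440]);
translate([189, 583, 0]) cube([191, 2608, 2440]);
translate([4788, 583, 0]) cube([191, 2608, 2440]);


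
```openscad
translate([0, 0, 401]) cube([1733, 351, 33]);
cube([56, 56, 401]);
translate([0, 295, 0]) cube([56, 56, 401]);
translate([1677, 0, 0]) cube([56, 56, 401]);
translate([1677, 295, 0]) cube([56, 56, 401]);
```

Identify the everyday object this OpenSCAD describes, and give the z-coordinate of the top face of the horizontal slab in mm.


A bench. The seat-top height is 434 mm.

A long slab on four corner posts — a bench. The slab sits at z = 401 with thickness 33, so the top is 401 + 33 = 434 mm.


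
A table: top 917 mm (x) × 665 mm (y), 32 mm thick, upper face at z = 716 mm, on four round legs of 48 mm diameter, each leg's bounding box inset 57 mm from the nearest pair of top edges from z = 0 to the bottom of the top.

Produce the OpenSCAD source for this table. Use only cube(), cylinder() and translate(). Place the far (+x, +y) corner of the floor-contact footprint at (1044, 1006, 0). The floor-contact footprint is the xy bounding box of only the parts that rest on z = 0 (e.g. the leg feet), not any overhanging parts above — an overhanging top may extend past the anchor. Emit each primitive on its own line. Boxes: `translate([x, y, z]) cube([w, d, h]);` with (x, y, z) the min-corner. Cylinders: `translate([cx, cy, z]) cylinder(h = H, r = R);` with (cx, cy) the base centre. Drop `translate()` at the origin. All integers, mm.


translate([184, 398, 684]) cube([917, 665, 32]);
translate([265, 479, 0]) cylinder(h = 684, r = 24);
translate([1020, 479, 0]) cylinder(h = 684, r = 24);
translate([265, 982, 0]) cylinder(h = 684, r = 24);
translate([1020, 982, 0]) cylinder(h = 684, r = 24);


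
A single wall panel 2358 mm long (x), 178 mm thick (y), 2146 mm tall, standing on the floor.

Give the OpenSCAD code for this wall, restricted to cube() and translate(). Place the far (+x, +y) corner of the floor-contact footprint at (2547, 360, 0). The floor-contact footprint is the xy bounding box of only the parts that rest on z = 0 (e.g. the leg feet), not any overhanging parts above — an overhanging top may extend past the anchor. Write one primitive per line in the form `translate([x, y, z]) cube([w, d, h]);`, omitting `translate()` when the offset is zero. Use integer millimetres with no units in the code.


translate([189, 182, 0]) cube([2358, 178, 2146]);


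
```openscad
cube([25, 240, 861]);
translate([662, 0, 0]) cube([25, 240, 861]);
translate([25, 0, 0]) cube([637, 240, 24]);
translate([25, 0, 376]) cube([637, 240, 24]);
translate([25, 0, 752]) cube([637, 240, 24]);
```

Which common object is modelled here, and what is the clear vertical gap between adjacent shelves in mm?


A bookshelf. The clear shelf gap is 352 mm.

Two tall side panels with 3 horizontal boards between them — a bookshelf. The first two shelf undersides are at z = 0 and z = 376; with shelf thickness 24, the clear gap is 376 − 0 − 24 = 352 mm.


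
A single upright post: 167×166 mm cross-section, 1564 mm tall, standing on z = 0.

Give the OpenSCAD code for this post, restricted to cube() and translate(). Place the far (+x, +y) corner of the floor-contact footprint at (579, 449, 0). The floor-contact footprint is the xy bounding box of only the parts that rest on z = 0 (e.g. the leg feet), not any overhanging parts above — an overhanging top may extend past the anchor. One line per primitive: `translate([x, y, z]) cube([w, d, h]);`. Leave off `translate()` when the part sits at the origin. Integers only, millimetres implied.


translate([412, 283, 0]) cube([167, 166, 1564]);


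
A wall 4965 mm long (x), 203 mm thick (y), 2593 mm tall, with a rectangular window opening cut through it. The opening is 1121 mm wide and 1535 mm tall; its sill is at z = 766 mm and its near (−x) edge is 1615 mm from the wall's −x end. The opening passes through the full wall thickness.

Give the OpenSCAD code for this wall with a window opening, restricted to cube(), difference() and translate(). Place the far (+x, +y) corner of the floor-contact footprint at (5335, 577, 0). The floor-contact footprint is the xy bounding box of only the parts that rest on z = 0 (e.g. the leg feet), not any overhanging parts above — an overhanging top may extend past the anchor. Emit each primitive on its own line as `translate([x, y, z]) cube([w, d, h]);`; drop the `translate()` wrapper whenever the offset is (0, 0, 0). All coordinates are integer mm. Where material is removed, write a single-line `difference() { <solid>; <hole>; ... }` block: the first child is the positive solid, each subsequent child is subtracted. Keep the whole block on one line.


difference() { translate([370, 374, 0]) cube([4965, 203, 2593]); translate([1985, 374, 766]) cube([1121, 203, 1535]); }


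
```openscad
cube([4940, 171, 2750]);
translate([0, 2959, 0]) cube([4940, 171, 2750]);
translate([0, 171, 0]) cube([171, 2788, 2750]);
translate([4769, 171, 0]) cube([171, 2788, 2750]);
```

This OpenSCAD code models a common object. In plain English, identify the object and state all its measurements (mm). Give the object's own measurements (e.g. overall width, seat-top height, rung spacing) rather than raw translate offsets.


The wall frame of a small rectangular building: four walls, each 2750 mm tall and 171 mm thick, enclosing a footprint 4940 mm (x) by 3130 mm (y) outside-to-outside, with no floor or roof. The front and back walls (the −y and +y sides) span the full width; the two side walls fit between them.


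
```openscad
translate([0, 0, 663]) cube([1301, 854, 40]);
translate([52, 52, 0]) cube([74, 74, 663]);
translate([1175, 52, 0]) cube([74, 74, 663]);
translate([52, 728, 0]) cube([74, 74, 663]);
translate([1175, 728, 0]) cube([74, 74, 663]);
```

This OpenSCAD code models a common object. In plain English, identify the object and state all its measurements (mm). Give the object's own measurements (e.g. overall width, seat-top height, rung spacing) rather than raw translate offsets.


A table: top 1301 mm (x) × 854 mm (y), 40 mm thick, upper face at z = 703 mm, on four 74×74 mm square legs, each inset 52 mm from the nearest pair of top edges from z = 0 to the bottom of the top.


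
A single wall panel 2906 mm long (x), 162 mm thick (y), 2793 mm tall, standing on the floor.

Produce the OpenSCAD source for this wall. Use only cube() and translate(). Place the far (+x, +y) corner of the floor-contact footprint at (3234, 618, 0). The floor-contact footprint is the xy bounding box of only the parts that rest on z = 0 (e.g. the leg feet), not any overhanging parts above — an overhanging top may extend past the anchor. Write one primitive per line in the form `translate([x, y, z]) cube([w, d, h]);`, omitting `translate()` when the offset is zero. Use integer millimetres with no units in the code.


translate([328, 456, 0]) cube([2906, 162, 2793]);


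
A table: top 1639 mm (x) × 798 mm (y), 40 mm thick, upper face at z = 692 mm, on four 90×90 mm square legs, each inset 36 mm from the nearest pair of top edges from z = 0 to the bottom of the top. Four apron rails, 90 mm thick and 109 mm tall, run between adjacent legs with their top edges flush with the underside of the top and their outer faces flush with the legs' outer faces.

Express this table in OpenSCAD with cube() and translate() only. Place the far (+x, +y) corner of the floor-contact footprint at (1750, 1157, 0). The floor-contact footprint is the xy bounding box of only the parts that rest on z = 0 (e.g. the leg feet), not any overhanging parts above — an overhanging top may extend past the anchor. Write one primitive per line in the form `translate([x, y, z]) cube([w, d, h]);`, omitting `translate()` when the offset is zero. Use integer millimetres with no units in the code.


translate([147, 395, 652]) cube([1639, 798, 40]);
translate([183, 431, 0]) cube([90, 90, 652]);
translate([1660, 431, 0]) cube([90, 90, 652]);
translate([183, 1067, 0]) cube([90, 90, 652]);
translate([1660, 1067, 0]) cube([90, 90, 652]);
translate([273, 431, 543]) cube([1387, 90, 109]);
translate([273, 1067, 543]) cube([1387, 90, 109]);
translate([183, 521, 543]) cube([90, 546, 109]);
translate([1660, 521, 543]) cube([90, 546, 109]);


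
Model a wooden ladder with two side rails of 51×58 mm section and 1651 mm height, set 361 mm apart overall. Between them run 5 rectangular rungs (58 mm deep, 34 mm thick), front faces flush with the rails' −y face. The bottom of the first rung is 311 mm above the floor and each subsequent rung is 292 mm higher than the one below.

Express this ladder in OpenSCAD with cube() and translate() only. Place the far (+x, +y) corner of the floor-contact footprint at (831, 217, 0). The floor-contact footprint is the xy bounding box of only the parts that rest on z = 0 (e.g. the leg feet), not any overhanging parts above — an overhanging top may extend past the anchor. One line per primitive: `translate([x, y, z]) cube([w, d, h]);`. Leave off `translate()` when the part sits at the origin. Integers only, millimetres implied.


translate([470, 159, 0]) cube([51, 58, 1651]);
translate([780, 159, 0]) cube([51, 58, 1651]);
translate([521, 159, 311]) cube([259, 58, 34]);
translate([521, 159, 603]) cube([259, 58, 34]);
translate([521, 159, 895]) cube([259, 58, 34]);
translate([521, 159, 1187]) cube([259, 58, 34]);
translate([521, 159, 1479]) cube([259, 58, 34]);


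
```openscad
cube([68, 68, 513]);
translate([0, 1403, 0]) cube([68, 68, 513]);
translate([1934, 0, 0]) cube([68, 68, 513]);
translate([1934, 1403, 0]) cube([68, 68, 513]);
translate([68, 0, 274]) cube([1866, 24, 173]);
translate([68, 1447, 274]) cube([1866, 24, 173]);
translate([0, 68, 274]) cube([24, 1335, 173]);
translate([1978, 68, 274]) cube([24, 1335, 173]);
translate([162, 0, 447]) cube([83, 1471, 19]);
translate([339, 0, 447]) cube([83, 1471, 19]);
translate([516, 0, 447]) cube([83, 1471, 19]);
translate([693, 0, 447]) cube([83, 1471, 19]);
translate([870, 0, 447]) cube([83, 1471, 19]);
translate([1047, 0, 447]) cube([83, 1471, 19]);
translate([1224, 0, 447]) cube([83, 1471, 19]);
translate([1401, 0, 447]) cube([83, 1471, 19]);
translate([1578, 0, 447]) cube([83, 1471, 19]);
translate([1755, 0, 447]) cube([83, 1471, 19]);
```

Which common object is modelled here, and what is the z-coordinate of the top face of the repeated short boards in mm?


A bed frame. The slat-top height is 466 mm.

Four posts, four rails, and a row of slats — a bed frame. Slats sit on the rails at z = 274 + 173 = 447; with slat thickness 19, the top is 466 mm.


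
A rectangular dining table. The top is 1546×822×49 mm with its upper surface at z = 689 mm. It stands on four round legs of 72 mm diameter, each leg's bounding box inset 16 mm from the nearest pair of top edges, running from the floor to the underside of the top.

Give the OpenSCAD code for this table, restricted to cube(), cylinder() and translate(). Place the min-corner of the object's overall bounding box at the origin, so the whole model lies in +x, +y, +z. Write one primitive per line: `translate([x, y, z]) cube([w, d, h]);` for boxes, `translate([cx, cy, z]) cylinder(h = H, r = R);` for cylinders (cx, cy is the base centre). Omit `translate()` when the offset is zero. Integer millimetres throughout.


translate([0, 0, 640]) cube([1546, 822, 49]);
translate([52, 52, 0]) cylinder(h = 640, r = 36);
translate([1494, 52, 0]) cylinder(h = 640, r = 36);
translate([52, 770, 0]) cylinder(h = 640, r = 36);
translate([1494, 770, 0]) cylinder(h = 640, r = 36);


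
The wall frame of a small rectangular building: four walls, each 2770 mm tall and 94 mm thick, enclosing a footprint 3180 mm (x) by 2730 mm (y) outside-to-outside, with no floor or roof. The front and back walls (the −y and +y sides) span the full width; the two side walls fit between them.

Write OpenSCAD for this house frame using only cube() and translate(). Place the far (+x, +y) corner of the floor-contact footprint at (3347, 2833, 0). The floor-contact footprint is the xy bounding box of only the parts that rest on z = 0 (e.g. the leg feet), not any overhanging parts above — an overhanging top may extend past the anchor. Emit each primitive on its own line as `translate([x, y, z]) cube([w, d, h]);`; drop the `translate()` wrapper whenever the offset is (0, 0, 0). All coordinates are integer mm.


translate([167, 103, 0]) cube([3180, 94, 2770]);
translate([167, 2739, 0]) cube([3180, 94, 2770]);
translate([167, 197, 0]) cube([94, 2542, 2770]);
translate([3253, 197, 0]) cube([94, 2542, 2770]);


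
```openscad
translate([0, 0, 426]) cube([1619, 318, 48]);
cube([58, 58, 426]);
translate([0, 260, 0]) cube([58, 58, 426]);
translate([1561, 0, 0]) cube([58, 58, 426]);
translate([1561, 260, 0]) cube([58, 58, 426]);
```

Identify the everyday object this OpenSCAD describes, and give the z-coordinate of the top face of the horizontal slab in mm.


A bench. The seat-top height is 474 mm.

A long slab on four corner posts — a bench. The slab sits at z = 426 with thickness 48, so the top is 426 + 48 = 474 mm.


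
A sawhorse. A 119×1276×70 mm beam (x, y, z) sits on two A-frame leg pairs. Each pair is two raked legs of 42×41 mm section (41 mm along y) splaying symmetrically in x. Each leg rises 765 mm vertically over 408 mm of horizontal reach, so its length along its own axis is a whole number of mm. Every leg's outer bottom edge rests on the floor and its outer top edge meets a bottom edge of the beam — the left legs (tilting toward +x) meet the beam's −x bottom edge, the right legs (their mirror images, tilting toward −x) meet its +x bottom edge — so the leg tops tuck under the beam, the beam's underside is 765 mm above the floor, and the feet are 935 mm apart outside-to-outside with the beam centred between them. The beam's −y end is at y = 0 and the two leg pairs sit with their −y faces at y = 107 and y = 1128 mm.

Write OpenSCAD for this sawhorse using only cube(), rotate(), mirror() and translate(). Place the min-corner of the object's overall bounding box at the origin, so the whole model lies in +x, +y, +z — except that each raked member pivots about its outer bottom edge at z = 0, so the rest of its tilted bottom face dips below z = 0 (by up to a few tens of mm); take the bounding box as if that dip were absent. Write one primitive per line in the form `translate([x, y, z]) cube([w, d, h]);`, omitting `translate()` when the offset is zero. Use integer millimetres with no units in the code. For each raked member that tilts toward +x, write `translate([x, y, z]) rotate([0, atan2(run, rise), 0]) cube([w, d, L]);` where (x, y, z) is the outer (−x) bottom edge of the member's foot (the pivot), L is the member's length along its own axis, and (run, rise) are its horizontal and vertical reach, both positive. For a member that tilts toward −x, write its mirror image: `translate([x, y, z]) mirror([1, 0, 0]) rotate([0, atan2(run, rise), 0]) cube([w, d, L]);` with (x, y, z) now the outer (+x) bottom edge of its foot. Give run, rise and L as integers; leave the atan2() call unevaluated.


translate([408, 0, 765]) cube([119, 1276, 70]);
translate([0, 107, 0]) rotate([0, atan2(408, 765), 0]) cube([42, 41, 867]);
translate([935, 107, 0]) mirror([1, 0, 0]) rotate([0, atan2(408, 765), 0]) cube([42, 41, 867]);
translate([0, 1128, 0]) rotate([0, atan2(408, 765), 0]) cube([42, 41, 867]);
translate([935, 1128, 0]) mirror([1, 0, 0]) rotate([0, atan2(408, 765), 0]) cube([42, 41, 867]);


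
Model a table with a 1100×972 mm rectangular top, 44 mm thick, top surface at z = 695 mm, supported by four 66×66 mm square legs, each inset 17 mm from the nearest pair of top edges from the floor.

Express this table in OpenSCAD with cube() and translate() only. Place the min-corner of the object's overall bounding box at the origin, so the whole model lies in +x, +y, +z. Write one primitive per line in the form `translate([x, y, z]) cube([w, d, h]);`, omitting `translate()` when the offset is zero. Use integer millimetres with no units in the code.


translate([0, 0, 651]) cube([1100, 972, 44]);
translate([17, 17, 0]) cube([66, 66, 651]);
translate([1017, 17, 0]) cube([66, 66, 651]);
translate([17, 889, 0]) cube([66, 66, 651]);
translate([1017, 889, 0]) cube([66, 66, 651]);


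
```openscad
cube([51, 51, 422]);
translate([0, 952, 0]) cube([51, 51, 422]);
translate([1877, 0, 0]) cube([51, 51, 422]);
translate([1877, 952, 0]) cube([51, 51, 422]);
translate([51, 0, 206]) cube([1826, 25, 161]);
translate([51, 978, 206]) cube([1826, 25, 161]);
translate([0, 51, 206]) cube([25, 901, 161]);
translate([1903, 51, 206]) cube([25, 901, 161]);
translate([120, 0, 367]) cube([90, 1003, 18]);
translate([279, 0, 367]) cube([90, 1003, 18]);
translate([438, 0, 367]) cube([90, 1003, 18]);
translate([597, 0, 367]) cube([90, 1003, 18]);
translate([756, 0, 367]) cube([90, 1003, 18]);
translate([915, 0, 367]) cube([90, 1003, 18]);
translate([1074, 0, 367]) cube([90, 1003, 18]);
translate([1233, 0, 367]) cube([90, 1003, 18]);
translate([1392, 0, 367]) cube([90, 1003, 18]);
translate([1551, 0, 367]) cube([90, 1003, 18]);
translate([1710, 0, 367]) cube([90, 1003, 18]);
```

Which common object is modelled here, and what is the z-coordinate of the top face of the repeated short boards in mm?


A bed frame. The slat-top height is 385 mm.

Four posts, four rails, and a row of slats — a bed frame. Slats sit on the rails at z = 206 + 161 = 367; with slat thickness 18, the top is 385 mm.


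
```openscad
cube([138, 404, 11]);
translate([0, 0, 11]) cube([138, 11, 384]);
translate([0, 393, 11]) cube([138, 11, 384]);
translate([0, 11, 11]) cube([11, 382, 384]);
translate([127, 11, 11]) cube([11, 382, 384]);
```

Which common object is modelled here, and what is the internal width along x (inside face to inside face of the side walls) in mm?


An open box. The internal width is 116 mm.

A 138×404 base slab with four walls standing on it — an open box. The base is 138 mm wide and the walls are 11 mm thick, so the internal width is 138 − 2 × 11 = 116 mm.


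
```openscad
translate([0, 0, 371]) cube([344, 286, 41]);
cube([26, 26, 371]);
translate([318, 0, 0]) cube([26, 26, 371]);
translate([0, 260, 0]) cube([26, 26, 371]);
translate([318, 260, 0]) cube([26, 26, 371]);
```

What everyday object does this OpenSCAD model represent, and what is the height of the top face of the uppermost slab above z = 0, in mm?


A stool. The seat height is 412 mm.

A 344×286×41 slab at z = 371 on four corner posts — a stool. The seat top is 371 + 41 = 412 mm.


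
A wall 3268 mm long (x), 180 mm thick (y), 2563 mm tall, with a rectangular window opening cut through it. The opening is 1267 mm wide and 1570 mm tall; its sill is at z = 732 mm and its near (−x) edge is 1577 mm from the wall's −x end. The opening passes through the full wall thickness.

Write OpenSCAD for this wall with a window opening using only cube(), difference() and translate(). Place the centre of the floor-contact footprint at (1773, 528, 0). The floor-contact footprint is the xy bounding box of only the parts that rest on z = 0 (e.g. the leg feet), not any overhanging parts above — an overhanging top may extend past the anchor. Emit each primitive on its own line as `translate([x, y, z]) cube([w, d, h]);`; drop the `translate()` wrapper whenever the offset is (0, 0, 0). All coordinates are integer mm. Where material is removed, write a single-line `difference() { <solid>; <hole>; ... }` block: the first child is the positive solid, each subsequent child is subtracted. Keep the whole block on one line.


difference() { translate([139, 438, 0]) cube([3268, 180, 2563]); translate([1716, 438, 732]) cube([1267, 180, 1570]); }


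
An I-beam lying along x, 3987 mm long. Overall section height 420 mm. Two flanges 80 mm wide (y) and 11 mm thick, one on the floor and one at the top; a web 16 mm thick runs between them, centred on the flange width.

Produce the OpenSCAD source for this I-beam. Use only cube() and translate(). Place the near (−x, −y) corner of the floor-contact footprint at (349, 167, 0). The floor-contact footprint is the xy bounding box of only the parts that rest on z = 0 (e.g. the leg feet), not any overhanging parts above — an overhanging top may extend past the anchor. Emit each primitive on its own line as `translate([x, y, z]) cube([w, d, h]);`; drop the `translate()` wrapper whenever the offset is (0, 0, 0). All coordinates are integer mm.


translate([349, 167, 0]) cube([3987, 80, 11]);
translate([349, 199, 11]) cube([3987, 16, 398]);
translate([349, 167, 409]) cube([3987, 80, 11]);


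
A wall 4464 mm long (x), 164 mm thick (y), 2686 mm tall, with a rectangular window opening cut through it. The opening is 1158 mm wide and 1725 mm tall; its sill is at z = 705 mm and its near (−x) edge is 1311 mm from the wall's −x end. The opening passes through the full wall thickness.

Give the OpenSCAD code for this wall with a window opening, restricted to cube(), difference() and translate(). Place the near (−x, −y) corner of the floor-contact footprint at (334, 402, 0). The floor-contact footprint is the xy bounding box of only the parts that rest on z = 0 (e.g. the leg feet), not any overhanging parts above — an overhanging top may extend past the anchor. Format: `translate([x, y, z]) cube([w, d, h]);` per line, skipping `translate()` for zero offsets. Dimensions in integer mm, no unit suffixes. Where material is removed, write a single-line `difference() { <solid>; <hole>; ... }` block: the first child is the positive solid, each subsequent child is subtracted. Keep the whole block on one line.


difference() { translate([334, 402, 0]) cube([4464, 164, 2686]); translate([1645, 402, 705]) cube([1158, 164, 1725]); }


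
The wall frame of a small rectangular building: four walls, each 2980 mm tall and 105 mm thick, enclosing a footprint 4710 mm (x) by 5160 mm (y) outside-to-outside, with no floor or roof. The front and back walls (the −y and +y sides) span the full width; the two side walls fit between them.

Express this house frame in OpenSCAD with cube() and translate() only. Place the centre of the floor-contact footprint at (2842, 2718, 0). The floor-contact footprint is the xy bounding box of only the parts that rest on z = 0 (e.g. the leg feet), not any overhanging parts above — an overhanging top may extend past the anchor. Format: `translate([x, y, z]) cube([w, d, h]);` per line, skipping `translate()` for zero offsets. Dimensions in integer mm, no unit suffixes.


translate([487, 138, 0]) cube([4710, 105, 2980]);
translate([487, 5193, 0]) cube([4710, 105, 2980]);
translate([487, 243, 0]) cube([105, 4950, 2980]);
translate([5092, 243, 0]) cube([105, 4950, 2980]);


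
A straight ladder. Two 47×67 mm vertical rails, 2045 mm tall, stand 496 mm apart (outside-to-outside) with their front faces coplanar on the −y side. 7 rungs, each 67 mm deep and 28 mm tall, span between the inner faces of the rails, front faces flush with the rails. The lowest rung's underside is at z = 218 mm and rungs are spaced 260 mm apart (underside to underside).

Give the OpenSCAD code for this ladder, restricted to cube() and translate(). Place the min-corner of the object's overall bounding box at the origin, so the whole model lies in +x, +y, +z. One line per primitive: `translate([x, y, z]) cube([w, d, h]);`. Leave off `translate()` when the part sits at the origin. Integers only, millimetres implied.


// rung span = 496 - 2*47 = 402
// rung[k] z = 218 + k*260
cube([47, 67, 2045]);
translate([449, 0, 0]) cube([47, 67, 2045]);
translate([47, 0, 218]) cube([402, 67, 28]);
translate([47, 0, 478]) cube([402, 67, 28]);
translate([47, 0, 738]) cube([402, 67, 28]);
translate([47, 0, 998]) cube([402, 67, 28]);
translate([47, 0, 1258]) cube([402, 67, 28]);
translate([47, 0, 1518]) cube([402, 67, 28]);
translate([47, 0, 1778]) cube([402, 67, 28]);


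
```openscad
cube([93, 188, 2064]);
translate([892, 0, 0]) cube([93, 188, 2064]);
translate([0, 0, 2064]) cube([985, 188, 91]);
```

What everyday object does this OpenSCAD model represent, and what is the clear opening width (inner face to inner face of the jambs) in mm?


A door frame. The clear opening width is 799 mm.

Two 2064 mm tall posts with a header on top — a door frame. The left jamb is 93 mm wide at x = 0; the right jamb starts at x = 892. The clear opening is 892 − 93 = 799 mm.


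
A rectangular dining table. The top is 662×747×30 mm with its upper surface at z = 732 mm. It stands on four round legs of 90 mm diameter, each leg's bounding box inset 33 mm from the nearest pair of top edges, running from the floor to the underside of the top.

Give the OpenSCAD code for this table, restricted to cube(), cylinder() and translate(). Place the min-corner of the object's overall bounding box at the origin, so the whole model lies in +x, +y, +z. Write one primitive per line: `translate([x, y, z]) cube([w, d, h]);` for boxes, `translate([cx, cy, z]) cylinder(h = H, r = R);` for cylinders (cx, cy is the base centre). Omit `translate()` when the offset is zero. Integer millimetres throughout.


// leg_h = 732 - 30 = 702
translate([0, 0, 702]) cube([662, 747, 30]);
translate([78, 78, 0]) cylinder(h = 702, r = 45);
translate([584, 78, 0]) cylinder(h = 702, r = 45);
translate([78, 669, 0]) cylinder(h = 702, r = 45);
translate([584, 669, 0]) cylinder(h = 702, r = 45);


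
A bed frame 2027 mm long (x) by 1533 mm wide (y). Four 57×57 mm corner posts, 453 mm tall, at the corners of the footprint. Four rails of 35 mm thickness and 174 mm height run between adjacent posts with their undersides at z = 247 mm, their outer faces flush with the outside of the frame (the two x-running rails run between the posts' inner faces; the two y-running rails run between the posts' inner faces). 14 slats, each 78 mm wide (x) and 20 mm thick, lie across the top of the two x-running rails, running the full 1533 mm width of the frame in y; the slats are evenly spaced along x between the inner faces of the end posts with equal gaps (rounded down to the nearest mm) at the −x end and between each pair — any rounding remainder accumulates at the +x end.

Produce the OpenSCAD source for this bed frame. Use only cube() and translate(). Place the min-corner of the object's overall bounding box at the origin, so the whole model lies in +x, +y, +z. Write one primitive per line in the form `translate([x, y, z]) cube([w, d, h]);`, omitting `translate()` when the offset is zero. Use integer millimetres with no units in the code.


cube([57, 57, 453]);
translate([0, 1476, 0]) cube([57, 57, 453]);
translate([1970, 0, 0]) cube([57, 57, 453]);
translate([1970, 1476, 0]) cube([57, 57, 453]);
translate([57, 0, 247]) cube([1913, 35, 174]);
translate([57, 1498, 247]) cube([1913, 35, 174]);
translate([0, 57, 247]) cube([35, 1419, 174]);
translate([1992, 57, 247]) cube([35, 1419, 174]);
translate([111, 0, 421]) cube([78, 1533, 20]);
translate([243, 0, 421]) cube([78, 1533, 20]);
translate([375, 0, 421]) cube([78, 1533, 20]);
translate([507, 0, 421]) cube([78, 1533, 20]);
translate([639, 0, 421]) cube([78, 1533, 20]);
translate([771, 0, 421]) cube([78, 1533, 20]);
translate([903, 0, 421]) cube([78, 1533, 20]);
translate([1035, 0, 421]) cube([78, 1533, 20]);
translate([1167, 0, 421]) cube([78, 1533, 20]);
translate([1299, 0, 421]) cube([78, 1533, 20]);
translate([1431, 0, 421]) cube([78, 1533, 20]);
translate([1563, 0, 421]) cube([78, 1533, 20]);
translate([1695, 0, 421]) cube([78, 1533, 20]);
translate([1827, 0, 421]) cube([78, 1533, 20]);


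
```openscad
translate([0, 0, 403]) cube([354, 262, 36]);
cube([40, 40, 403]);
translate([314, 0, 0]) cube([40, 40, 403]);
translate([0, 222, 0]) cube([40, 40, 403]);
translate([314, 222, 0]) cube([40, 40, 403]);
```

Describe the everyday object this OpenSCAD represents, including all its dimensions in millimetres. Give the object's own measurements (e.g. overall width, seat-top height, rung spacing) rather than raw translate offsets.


A simple wooden stool: a rectangular seat 354 mm (x) by 262 mm (y), 36 mm thick, top face at z = 439 mm, on four square legs, each 40×40 mm in cross-section. The legs rest on z = 0, each flush with a corner of the seat.


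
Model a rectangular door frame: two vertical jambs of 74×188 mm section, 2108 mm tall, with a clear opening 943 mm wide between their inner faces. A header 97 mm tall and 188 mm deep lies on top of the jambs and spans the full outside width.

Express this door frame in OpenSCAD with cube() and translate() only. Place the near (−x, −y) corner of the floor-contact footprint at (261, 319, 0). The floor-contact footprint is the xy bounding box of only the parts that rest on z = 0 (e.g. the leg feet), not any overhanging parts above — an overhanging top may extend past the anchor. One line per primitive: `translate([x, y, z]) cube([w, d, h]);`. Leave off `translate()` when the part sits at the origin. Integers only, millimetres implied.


translate([261, 319, 0]) cube([74, 188, 2108]);
translate([1278, 319, 0]) cube([74, 188, 2108]);
translate([261, 319, 2108]) cube([1091, 188, 97]);


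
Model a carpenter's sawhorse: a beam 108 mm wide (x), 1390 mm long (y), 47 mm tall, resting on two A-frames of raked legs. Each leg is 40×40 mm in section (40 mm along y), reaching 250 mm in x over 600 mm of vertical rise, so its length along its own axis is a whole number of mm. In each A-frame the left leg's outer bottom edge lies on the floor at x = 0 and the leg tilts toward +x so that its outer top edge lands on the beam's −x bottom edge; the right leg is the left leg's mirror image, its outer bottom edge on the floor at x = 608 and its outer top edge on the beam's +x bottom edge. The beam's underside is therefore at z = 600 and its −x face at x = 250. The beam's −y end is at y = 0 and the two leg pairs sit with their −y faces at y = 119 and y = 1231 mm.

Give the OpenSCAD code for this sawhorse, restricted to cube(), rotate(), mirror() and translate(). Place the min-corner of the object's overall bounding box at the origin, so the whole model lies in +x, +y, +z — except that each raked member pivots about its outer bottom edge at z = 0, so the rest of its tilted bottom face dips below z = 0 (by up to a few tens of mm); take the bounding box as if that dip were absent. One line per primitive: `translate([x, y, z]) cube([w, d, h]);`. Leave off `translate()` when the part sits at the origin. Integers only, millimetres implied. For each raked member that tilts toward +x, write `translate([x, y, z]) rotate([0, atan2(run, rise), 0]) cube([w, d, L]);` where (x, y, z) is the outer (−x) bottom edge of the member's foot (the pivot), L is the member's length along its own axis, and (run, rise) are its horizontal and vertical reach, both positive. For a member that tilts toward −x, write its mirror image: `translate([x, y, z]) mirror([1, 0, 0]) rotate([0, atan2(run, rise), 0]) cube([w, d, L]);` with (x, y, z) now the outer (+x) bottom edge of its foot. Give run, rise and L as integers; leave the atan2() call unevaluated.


translate([250, 0, 600]) cube([108, 1390, 47]);
translate([0, 119, 0]) rotate([0, atan2(250, 600), 0]) cube([40, 40, 650]);
translate([608, 119, 0]) mirror([1, 0, 0]) rotate([0, atan2(250, 600), 0]) cube([40, 40, 650]);
translate([0, 1231, 0]) rotate([0, atan2(250, 600), 0]) cube([40, 40, 650]);
translate([608, 1231, 0]) mirror([1, 0, 0]) rotate([0, atan2(250, 600), 0]) cube([40, 40, 650]);


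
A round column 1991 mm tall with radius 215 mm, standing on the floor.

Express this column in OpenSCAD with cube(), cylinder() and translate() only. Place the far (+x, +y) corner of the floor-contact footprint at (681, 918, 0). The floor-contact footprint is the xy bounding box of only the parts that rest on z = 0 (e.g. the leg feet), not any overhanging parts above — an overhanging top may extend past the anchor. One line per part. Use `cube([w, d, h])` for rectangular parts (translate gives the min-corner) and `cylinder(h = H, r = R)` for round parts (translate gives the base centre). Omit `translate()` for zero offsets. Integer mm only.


translate([466, 703, 0]) cylinder(h = 1991, r = 215);
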